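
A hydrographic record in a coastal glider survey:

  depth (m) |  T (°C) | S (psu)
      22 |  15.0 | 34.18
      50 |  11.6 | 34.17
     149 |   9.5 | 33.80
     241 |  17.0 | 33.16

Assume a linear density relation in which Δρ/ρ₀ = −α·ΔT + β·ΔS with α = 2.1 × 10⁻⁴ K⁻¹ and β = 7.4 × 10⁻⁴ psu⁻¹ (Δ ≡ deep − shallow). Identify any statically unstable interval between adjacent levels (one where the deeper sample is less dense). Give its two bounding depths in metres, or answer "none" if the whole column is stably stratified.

Evaluate Δρ/ρ₀ = −αΔT + βΔS across each adjacent pair:
  22–50 m: −αΔT+βΔS = −(2.1 × 10⁻⁴)(-3.4)+(7.4 × 10⁻⁴)(-0.01) = 7.1 × 10⁻⁴ → stable
  50–149 m: −αΔT+βΔS = −(2.1 × 10⁻⁴)(-2.1)+(7.4 × 10⁻⁴)(-0.37) = 1.7 × 10⁻⁴ → stable
  149–241 m: −αΔT+βΔS = −(2.1 × 10⁻⁴)(+7.5)+(7.4 × 10⁻⁴)(-0.64) = -2.0 × 10⁻³ → UNSTABLE
The 149–241 m interval has Δρ < 0: lighter water underlies denser water.

149–241 m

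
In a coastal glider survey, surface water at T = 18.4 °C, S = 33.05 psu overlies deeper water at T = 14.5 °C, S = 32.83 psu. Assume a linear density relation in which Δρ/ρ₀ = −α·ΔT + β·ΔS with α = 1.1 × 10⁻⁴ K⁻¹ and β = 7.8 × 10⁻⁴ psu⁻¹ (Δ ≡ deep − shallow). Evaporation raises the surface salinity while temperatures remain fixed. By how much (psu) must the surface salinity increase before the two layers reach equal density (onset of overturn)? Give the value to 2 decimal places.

Neutral buoyancy requires −α(T_deep − T_surf) + β(S_deep − S_surf′) = 0.
S_surf′ = S_deep − (α/β)·ΔT = 32.83 − (1.1 × 10⁻⁴/7.8 × 10⁻⁴)·(-3.9) = 33.3800 psu.
Increase required: 33.3800 − 33.05 = 0.3300 psu.

0.33 psu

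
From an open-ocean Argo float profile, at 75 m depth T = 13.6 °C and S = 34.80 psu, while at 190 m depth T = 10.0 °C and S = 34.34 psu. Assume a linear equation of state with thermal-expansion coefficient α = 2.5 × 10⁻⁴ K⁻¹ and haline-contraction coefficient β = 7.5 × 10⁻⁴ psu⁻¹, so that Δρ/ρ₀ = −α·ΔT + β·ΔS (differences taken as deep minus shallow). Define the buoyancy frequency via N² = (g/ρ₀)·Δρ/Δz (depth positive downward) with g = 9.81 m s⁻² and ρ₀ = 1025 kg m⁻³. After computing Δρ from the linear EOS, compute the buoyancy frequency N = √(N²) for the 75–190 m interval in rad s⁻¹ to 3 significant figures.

6.88 × 10⁻³ rad s⁻¹

ΔT = -3.6 K, ΔS = -0.46 psu (deep − shallow).
Δρ/ρ₀ = −αΔT + βΔS = 9.00 × 10⁻⁴ − 3.45 × 10⁻⁴ = 5.55 × 10⁻⁴, so Δρ ≈ 0.5689 kg m⁻³.
N² = (g/ρ₀)·Δρ/Δz = g·(Δρ/ρ₀)/Δz = 9.81 × 5.55 × 10⁻⁴ / 115 = 4.7344 × 10⁻⁵ s⁻².
N = √(4.7344 × 10⁻⁵) = 6.8807 × 10⁻³ rad s⁻¹ ≈ 6.88 × 10⁻³ rad s⁻¹.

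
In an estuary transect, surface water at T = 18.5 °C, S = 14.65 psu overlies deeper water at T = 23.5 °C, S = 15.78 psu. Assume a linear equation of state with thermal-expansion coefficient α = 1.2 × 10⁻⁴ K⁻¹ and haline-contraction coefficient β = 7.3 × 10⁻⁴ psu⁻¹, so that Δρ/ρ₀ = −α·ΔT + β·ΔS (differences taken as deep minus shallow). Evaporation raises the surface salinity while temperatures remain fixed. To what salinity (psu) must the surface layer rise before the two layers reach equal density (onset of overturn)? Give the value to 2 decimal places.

Neutral buoyancy requires −α(T_deep − T_surf) + β(S_deep − S_surf′) = 0.
S_surf′ = S_deep − (α/β)·ΔT = 15.78 − (1.2 × 10⁻⁴/7.3 × 10⁻⁴)·(+5.0) = 14.9581 psu.
Increase required: 14.9581 − 14.65 = 0.3081 psu.

14.96 psu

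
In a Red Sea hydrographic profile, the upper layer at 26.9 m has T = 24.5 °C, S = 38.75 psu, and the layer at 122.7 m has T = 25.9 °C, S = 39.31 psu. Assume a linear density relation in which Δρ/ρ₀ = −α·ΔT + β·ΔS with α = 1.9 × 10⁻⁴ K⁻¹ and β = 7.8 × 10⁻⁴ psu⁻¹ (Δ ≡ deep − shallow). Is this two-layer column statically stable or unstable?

ΔT = 25.9 − 24.5 = +1.4 K and ΔS = 39.31 − 38.75 = +0.56 psu (deep − shallow).
−αΔT = -2.66 × 10⁻⁴; βΔS = 4.368 × 10⁻⁴; sum Δρ/ρ₀ = 1.708 × 10⁻⁴.
Δρ/ρ₀ > 0, so Δρ > 0: deeper water is denser → statically stable.

stable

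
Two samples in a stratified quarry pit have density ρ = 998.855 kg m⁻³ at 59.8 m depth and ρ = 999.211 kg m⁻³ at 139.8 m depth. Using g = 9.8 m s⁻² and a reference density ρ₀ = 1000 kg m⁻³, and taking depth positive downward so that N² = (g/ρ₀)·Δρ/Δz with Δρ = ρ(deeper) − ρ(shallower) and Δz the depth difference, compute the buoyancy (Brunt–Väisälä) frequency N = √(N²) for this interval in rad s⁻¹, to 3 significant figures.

6.60 × 10⁻³ rad s⁻¹

Δρ = 999.211 − 998.855 = 0.356 kg m⁻³ over Δz = 139.8 − 59.8 = 80 m.
N² = (9.8/1000) × (0.356/80) = 4.3610 × 10⁻⁵ s⁻².
N = √(4.3610 × 10⁻⁵) = 6.6038 × 10⁻³ rad s⁻¹ ≈ 6.60 × 10⁻³ rad s⁻¹.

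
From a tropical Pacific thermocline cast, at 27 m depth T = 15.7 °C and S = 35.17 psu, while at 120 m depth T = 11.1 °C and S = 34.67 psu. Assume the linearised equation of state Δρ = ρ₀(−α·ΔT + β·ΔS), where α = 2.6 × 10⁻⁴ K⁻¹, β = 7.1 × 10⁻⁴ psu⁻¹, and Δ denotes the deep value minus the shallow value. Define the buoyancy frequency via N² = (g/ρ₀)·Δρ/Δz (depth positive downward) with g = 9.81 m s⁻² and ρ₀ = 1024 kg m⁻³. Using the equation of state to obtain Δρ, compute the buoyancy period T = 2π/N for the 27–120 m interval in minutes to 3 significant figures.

11.1 min

ΔT = -4.6 K, ΔS = -0.50 psu (deep − shallow).
Δρ/ρ₀ = −αΔT + βΔS = 1.196 × 10⁻³ − 3.55 × 10⁻⁴ = 8.41 × 10⁻⁴, so Δρ ≈ 0.8612 kg m⁻³.
N² = (g/ρ₀)·Δρ/Δz = g·(Δρ/ρ₀)/Δz = 9.81 × 8.41 × 10⁻⁴ / 93 = 8.8712 × 10⁻⁵ s⁻².
N = √(8.8712 × 10⁻⁵) = 9.4187 × 10⁻³ rad s⁻¹ → T = 2π/N = 667.10 s = 11.118 min ≈ 11.1 min.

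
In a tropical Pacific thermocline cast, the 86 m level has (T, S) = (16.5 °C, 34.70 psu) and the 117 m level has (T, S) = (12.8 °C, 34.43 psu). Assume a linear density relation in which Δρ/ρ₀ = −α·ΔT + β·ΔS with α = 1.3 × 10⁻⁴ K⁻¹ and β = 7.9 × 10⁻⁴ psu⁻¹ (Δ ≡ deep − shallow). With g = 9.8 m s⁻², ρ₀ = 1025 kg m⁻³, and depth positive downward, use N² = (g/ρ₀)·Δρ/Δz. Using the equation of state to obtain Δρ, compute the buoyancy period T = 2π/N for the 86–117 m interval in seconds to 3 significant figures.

683 s

ΔT = -3.7 K, ΔS = -0.27 psu (deep − shallow).
Δρ/ρ₀ = −αΔT + βΔS = 4.81 × 10⁻⁴ − 2.133 × 10⁻⁴ = 2.677 × 10⁻⁴, so Δρ ≈ 0.2744 kg m⁻³.
N² = (g/ρ₀)·Δρ/Δz = g·(Δρ/ρ₀)/Δz = 9.8 × 2.677 × 10⁻⁴ / 31 = 8.4628 × 10⁻⁵ s⁻².
N = √(8.4628 × 10⁻⁵) = 9.1993 × 10⁻³ rad s⁻¹ → T = 2π/N = 683.01 s ≈ 683 s.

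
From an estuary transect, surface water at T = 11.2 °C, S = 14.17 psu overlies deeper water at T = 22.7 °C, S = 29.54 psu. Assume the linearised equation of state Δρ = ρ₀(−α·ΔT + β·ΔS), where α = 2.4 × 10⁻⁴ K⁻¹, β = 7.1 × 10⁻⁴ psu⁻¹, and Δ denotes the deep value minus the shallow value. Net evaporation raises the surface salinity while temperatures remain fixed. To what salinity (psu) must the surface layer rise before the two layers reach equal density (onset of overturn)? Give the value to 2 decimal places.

Neutral buoyancy requires −α(T_deep − T_surf) + β(S_deep − S_surf′) = 0.
S_surf′ = S_deep − (α/β)·ΔT = 29.54 − (2.4 × 10⁻⁴/7.1 × 10⁻⁴)·(+11.5) = 25.6527 psu.
Increase required: 25.6527 − 14.17 = 11.4827 psu.

25.65 psu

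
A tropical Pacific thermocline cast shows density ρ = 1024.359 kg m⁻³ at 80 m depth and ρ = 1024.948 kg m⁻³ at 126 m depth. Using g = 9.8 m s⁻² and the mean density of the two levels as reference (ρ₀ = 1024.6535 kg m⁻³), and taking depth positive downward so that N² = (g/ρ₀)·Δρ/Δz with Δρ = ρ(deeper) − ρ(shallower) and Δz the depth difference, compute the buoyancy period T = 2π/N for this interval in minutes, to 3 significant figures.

9.46 min

Δρ = 1024.948 − 1024.359 = 0.589 kg m⁻³ over Δz = 126 − 80 = 46 m.
N² = (9.8/1024.6535) × (0.589/46) = 1.2246 × 10⁻⁴ s⁻².
N = √(1.2246 × 10⁻⁴) = 0.011066 rad s⁻¹, so T = 2π/N = 567.79 s = 9.4632 min ≈ 9.46 min.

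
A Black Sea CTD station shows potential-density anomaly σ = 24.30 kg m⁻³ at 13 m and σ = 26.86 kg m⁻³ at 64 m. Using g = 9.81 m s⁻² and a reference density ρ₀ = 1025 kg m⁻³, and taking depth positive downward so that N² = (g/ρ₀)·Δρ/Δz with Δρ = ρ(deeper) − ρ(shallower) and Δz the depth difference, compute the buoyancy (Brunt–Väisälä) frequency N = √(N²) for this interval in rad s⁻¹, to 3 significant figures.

0.0219 rad s⁻¹

Δρ = 1026.86 − 1024.30 = 2.56 kg m⁻³ over Δz = 64 − 13 = 51 m.
N² = (9.81/1025) × (2.56/51) = 4.8041 × 10⁻⁴ s⁻².
N = √(4.8041 × 10⁻⁴) = 0.021918 rad s⁻¹ ≈ 0.0219 rad s⁻¹.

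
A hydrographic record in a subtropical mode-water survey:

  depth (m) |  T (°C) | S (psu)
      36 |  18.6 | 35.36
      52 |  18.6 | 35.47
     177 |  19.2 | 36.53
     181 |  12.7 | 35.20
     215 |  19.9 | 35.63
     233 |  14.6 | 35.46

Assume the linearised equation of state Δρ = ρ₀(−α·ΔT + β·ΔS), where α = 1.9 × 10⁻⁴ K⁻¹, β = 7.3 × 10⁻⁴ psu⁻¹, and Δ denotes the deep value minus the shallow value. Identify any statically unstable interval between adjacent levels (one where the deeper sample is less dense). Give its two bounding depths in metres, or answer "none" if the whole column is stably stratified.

181–215 m

Evaluate Δρ/ρ₀ = −αΔT + βΔS across each adjacent pair:
  36–52 m: −αΔT+βΔS = −(1.9 × 10⁻⁴)(+0.0)+(7.3 × 10⁻⁴)(+0.11) = 8.0 × 10⁻⁵ → stable
  52–177 m: −αΔT+βΔS = −(1.9 × 10⁻⁴)(+0.6)+(7.3 × 10⁻⁴)(+1.06) = 6.6 × 10⁻⁴ → stable
  177–181 m: −αΔT+βΔS = −(1.9 × 10⁻⁴)(-6.5)+(7.3 × 10⁻⁴)(-1.33) = 2.6 × 10⁻⁴ → stable
  181–215 m: −αΔT+βΔS = −(1.9 × 10⁻⁴)(+7.2)+(7.3 × 10⁻⁴)(+0.43) = -1.1 × 10⁻³ → UNSTABLE
  215–233 m: −αΔT+βΔS = −(1.9 × 10⁻⁴)(-5.3)+(7.3 × 10⁻⁴)(-0.17) = 8.8 × 10⁻⁴ → stable
The 181–215 m interval has Δρ < 0: lighter water underlies denser water.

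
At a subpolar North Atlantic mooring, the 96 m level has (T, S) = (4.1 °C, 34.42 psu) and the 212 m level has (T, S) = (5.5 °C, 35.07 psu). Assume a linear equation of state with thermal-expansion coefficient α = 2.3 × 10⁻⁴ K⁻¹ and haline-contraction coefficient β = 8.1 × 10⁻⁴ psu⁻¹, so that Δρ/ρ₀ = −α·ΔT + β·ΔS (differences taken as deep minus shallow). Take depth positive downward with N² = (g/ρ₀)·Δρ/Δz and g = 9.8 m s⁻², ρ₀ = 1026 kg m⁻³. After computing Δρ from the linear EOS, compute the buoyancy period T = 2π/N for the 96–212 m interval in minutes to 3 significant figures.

ΔT = +1.4 K, ΔS = +0.65 psu (deep − shallow).
Δρ/ρ₀ = −αΔT + βΔS = -3.22 × 10⁻⁴ + 5.265 × 10⁻⁴ = 2.045 × 10⁻⁴, so Δρ ≈ 0.2098 kg m⁻³.
N² = (g/ρ₀)·Δρ/Δz = g·(Δρ/ρ₀)/Δz = 9.8 × 2.045 × 10⁻⁴ / 116 = 1.7277 × 10⁻⁵ s⁻².
N = √(1.7277 × 10⁻⁵) = 4.1566 × 10⁻³ rad s⁻¹ → T = 2π/N = 1.5116 × 10³ s = 25.193 min ≈ 25.2 min.

25.2 min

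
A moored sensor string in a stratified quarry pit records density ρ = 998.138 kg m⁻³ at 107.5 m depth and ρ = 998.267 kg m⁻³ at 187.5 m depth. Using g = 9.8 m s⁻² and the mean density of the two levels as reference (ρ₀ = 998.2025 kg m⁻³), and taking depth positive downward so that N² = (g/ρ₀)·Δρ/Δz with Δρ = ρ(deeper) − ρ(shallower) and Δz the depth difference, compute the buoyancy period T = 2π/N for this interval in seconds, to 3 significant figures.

Δρ = 998.267 − 998.138 = 0.129 kg m⁻³ over Δz = 187.5 − 107.5 = 80 m.
N² = (9.8/998.2025) × (0.129/80) = 1.5831 × 10⁻⁵ s⁻².
N = √(1.5831 × 10⁻⁵) = 3.9788 × 10⁻³ rad s⁻¹, so T = 2π/N = 1.5792 × 10³ s ≈ 1.58 × 10³ s.

1.58 × 10³ s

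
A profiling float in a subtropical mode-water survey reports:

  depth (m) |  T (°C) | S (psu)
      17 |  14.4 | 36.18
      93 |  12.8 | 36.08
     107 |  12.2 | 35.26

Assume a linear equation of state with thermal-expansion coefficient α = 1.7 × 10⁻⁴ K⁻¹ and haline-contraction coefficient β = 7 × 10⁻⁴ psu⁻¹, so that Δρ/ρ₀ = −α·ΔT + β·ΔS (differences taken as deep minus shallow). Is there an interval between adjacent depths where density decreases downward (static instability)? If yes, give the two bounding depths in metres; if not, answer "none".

Evaluate Δρ/ρ₀ = −αΔT + βΔS across each adjacent pair:
  17–93 m: −αΔT+βΔS = −(1.7 × 10⁻⁴)(-1.6)+(7 × 10⁻⁴)(-0.10) = 2.0 × 10⁻⁴ → stable
  93–107 m: −αΔT+βΔS = −(1.7 × 10⁻⁴)(-0.6)+(7 × 10⁻⁴)(-0.82) = -4.7 × 10⁻⁴ → UNSTABLE
The 93–107 m interval has Δρ < 0: lighter water underlies denser water.

93–107 m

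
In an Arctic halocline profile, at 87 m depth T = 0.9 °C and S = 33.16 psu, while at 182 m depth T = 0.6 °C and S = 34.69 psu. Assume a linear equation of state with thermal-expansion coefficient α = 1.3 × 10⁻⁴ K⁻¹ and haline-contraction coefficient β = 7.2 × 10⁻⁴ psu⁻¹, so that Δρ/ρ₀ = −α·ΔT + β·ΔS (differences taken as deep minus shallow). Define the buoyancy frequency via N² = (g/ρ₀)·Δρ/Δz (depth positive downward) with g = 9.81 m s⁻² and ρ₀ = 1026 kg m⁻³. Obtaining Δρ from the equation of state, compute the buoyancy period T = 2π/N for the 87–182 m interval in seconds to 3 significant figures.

579 s

ΔT = -0.3 K, ΔS = +1.53 psu (deep − shallow).
Δρ/ρ₀ = −αΔT + βΔS = 3.90 × 10⁻⁵ + 1.1016 × 10⁻³ = 1.1406 × 10⁻³, so Δρ ≈ 1.170 kg m⁻³.
N² = (g/ρ₀)·Δρ/Δz = g·(Δρ/ρ₀)/Δz = 9.81 × 1.1406 × 10⁻³ / 95 = 1.1778 × 10⁻⁴ s⁻².
N = √(1.1778 × 10⁻⁴) = 0.010853 rad s⁻¹ → T = 2π/N = 578.94 s ≈ 579 s.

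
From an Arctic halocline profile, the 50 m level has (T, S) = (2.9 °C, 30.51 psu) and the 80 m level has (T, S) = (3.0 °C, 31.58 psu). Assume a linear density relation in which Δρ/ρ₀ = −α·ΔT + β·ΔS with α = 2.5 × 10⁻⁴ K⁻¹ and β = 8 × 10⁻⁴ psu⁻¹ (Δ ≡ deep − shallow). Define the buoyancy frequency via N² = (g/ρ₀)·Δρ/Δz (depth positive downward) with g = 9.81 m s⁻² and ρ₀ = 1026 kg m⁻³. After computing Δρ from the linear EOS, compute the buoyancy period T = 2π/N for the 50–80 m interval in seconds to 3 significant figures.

ΔT = +0.1 K, ΔS = +1.07 psu (deep − shallow).
Δρ/ρ₀ = −αΔT + βΔS = -2.50 × 10⁻⁵ + 8.56 × 10⁻⁴ = 8.31 × 10⁻⁴, so Δρ ≈ 0.8526 kg m⁻³.
N² = (g/ρ₀)·Δρ/Δz = g·(Δρ/ρ₀)/Δz = 9.81 × 8.31 × 10⁻⁴ / 30 = 2.7174 × 10⁻⁴ s⁻².
N = √(2.7174 × 10⁻⁴) = 0.016485 rad s⁻¹ → T = 2π/N = 381.15 s ≈ 381 s.

381 s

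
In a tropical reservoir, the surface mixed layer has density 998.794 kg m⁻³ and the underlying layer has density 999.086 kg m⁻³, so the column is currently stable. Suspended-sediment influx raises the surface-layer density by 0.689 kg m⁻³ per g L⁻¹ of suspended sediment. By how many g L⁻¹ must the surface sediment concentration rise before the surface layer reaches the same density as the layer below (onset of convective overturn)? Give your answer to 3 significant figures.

Density deficit of the surface layer: 999.086 − 998.794 = 0.292 kg m⁻³.
Required change = 0.292 / 0.689 = 0.424 g L⁻¹.

0.424 g L⁻¹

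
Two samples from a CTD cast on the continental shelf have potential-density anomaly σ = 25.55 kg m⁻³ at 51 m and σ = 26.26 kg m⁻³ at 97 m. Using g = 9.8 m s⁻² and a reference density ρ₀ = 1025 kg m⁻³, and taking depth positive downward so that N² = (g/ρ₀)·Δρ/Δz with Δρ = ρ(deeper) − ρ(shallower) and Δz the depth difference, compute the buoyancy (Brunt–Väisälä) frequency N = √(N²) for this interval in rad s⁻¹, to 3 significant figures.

0.0121 rad s⁻¹

Δρ = 1026.26 − 1025.55 = 0.71 kg m⁻³ over Δz = 97 − 51 = 46 m.
N² = (9.8/1025) × (0.71/46) = 1.4757 × 10⁻⁴ s⁻².
N = √(1.4757 × 10⁻⁴) = 0.012148 rad s⁻¹ ≈ 0.0121 rad s⁻¹.
N² > 0, so the interval is statically stable.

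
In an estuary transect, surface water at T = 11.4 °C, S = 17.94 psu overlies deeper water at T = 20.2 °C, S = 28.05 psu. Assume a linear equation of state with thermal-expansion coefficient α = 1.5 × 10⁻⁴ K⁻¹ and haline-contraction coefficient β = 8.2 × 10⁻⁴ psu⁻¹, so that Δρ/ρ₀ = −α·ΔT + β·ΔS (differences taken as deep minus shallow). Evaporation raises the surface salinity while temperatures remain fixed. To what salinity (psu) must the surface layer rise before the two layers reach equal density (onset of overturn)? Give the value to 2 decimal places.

26.44 psu

Neutral buoyancy requires −α(T_deep − T_surf) + β(S_deep − S_surf′) = 0.
S_surf′ = S_deep − (α/β)·ΔT = 28.05 − (1.5 × 10⁻⁴/8.2 × 10⁻⁴)·(+8.8) = 26.4402 psu.
Increase required: 26.4402 − 17.94 = 8.5002 psu.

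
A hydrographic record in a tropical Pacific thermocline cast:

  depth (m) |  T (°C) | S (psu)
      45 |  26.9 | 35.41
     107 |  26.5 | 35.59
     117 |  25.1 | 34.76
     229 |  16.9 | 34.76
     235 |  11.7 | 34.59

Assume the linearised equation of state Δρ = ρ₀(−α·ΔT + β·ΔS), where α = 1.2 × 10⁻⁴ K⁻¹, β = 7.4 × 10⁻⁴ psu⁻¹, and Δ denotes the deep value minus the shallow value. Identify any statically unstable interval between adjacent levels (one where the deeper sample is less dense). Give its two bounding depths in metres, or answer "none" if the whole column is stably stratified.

107–117 m

Evaluate Δρ/ρ₀ = −αΔT + βΔS across each adjacent pair:
  45–107 m: −αΔT+βΔS = −(1.2 × 10⁻⁴)(-0.4)+(7.4 × 10⁻⁴)(+0.18) = 1.8 × 10⁻⁴ → stable
  107–117 m: −αΔT+βΔS = −(1.2 × 10⁻⁴)(-1.4)+(7.4 × 10⁻⁴)(-0.83) = -4.5 × 10⁻⁴ → UNSTABLE
  117–229 m: −αΔT+βΔS = −(1.2 × 10⁻⁴)(-8.2)+(7.4 × 10⁻⁴)(+0.00) = 9.8 × 10⁻⁴ → stable
  229–235 m: −αΔT+βΔS = −(1.2 × 10⁻⁴)(-5.2)+(7.4 × 10⁻⁴)(-0.17) = 5.0 × 10⁻⁴ → stable
The 107–117 m interval has Δρ < 0: lighter water underlies denser water.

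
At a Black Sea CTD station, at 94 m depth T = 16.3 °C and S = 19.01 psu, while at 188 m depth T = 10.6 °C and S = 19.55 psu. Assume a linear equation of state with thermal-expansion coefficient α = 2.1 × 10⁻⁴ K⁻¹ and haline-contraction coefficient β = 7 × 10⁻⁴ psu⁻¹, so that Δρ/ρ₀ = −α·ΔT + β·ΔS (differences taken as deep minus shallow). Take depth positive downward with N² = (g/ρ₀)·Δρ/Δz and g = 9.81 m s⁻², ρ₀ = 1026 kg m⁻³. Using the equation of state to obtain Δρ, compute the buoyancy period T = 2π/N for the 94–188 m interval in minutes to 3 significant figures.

8.17 min

ΔT = -5.7 K, ΔS = +0.54 psu (deep − shallow).
Δρ/ρ₀ = −αΔT + βΔS = 1.197 × 10⁻³ + 3.78 × 10⁻⁴ = 1.575 × 10⁻³, so Δρ ≈ 1.616 kg m⁻³.
N² = (g/ρ₀)·Δρ/Δz = g·(Δρ/ρ₀)/Δz = 9.81 × 1.575 × 10⁻³ / 94 = 1.6437 × 10⁻⁴ s⁻².
N = √(1.6437 × 10⁻⁴) = 0.012821 rad s⁻¹ → T = 2π/N = 490.07 s = 8.1678 min ≈ 8.17 min.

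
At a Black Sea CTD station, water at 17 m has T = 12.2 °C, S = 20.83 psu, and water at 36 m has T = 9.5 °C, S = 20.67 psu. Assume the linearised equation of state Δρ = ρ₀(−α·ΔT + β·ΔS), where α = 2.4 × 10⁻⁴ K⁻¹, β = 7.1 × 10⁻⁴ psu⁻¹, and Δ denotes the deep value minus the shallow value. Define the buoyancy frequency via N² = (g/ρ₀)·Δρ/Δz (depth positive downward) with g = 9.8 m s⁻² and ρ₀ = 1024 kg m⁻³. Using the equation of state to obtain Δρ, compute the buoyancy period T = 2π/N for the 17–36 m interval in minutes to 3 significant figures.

ΔT = -2.7 K, ΔS = -0.16 psu (deep − shallow).
Δρ/ρ₀ = −αΔT + βΔS = 6.48 × 10⁻⁴ − 1.136 × 10⁻⁴ = 5.344 × 10⁻⁴, so Δρ ≈ 0.5472 kg m⁻³.
N² = (g/ρ₀)·Δρ/Δz = g·(Δρ/ρ₀)/Δz = 9.8 × 5.344 × 10⁻⁴ / 19 = 2.7564 × 10⁻⁴ s⁻².
N = √(2.7564 × 10⁻⁴) = 0.016602 rad s⁻¹ → T = 2π/N = 378.46 s = 6.3077 min ≈ 6.31 min.

6.31 min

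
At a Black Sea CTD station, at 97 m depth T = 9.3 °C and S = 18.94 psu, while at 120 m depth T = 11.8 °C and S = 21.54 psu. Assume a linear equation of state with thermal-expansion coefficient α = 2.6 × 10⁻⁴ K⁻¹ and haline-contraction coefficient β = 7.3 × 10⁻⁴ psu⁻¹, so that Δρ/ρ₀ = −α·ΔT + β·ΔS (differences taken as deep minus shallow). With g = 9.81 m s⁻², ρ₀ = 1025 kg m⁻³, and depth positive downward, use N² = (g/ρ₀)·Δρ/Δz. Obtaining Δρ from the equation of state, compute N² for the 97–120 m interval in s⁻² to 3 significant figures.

5.32 × 10⁻⁴ s⁻²

ΔT = +2.5 K, ΔS = +2.60 psu (deep − shallow).
Δρ/ρ₀ = −αΔT + βΔS = -6.50 × 10⁻⁴ + 1.898 × 10⁻³ = 1.248 × 10⁻³, so Δρ ≈ 1.279 kg m⁻³.
N² = (g/ρ₀)·Δρ/Δz = g·(Δρ/ρ₀)/Δz = 9.81 × 1.248 × 10⁻³ / 23 = 5.3230 × 10⁻⁴ s⁻² ≈ 5.32 × 10⁻⁴ s⁻².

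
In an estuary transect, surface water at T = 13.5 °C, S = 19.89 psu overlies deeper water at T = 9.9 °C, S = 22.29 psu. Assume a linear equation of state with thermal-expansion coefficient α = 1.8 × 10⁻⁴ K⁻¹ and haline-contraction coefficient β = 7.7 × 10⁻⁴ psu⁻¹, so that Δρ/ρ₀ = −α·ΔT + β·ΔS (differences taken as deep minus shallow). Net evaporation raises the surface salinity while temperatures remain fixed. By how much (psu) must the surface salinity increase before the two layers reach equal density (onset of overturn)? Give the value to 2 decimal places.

3.24 psu

Neutral buoyancy requires −α(T_deep − T_surf) + β(S_deep − S_surf′) = 0.
S_surf′ = S_deep − (α/β)·ΔT = 22.29 − (1.8 × 10⁻⁴/7.7 × 10⁻⁴)·(-3.6) = 23.1316 psu.
Increase required: 23.1316 − 19.89 = 3.2416 psu.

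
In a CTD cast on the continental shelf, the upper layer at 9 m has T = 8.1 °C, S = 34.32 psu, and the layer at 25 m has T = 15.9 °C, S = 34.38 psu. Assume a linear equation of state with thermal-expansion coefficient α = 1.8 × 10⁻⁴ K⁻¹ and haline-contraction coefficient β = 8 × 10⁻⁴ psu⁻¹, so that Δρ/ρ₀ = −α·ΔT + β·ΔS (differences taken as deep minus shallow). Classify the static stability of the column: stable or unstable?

unstable

ΔT = 15.9 − 8.1 = +7.8 K and ΔS = 34.38 − 34.32 = +0.06 psu (deep − shallow).
−αΔT = -1.404 × 10⁻³; βΔS = 4.80 × 10⁻⁵; sum Δρ/ρ₀ = -1.356 × 10⁻³.
Δρ/ρ₀ < 0, so Δρ < 0: deeper water is lighter → statically unstable; the column would overturn.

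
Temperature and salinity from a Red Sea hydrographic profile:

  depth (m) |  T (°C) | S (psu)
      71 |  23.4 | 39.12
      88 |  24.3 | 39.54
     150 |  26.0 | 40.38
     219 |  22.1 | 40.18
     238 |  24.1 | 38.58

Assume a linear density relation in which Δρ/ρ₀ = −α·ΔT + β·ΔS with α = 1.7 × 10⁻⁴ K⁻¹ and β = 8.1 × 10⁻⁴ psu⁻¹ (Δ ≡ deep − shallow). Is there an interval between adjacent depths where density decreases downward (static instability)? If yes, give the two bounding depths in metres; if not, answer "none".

Evaluate Δρ/ρ₀ = −αΔT + βΔS across each adjacent pair:
  71–88 m: −αΔT+βΔS = −(1.7 × 10⁻⁴)(+0.9)+(8.1 × 10⁻⁴)(+0.42) = 1.9 × 10⁻⁴ → stable
  88–150 m: −αΔT+βΔS = −(1.7 × 10⁻⁴)(+1.7)+(8.1 × 10⁻⁴)(+0.84) = 3.9 × 10⁻⁴ → stable
  150–219 m: −αΔT+βΔS = −(1.7 × 10⁻⁴)(-3.9)+(8.1 × 10⁻⁴)(-0.20) = 5.0 × 10⁻⁴ → stable
  219–238 m: −αΔT+βΔS = −(1.7 × 10⁻⁴)(+2.0)+(8.1 × 10⁻⁴)(-1.60) = -1.6 × 10⁻³ → UNSTABLE
The 219–238 m interval has Δρ < 0: lighter water underlies denser water.

219–238 m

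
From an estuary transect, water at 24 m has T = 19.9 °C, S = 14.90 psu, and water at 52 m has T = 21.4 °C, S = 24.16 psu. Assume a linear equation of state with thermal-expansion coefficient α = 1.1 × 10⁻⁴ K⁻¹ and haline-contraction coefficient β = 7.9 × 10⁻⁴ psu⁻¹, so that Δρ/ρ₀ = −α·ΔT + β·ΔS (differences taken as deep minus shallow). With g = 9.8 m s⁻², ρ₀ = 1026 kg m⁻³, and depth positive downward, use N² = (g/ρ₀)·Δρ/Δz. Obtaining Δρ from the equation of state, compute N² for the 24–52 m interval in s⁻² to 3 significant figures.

2.50 × 10⁻³ s⁻²

ΔT = +1.5 K, ΔS = +9.26 psu (deep − shallow).
Δρ/ρ₀ = −αΔT + βΔS = -1.65 × 10⁻⁴ + 7.3154 × 10⁻³ = 7.1504 × 10⁻³, so Δρ ≈ 7.336 kg m⁻³.
N² = (g/ρ₀)·Δρ/Δz = g·(Δρ/ρ₀)/Δz = 9.8 × 7.1504 × 10⁻³ / 28 = 2.5026 × 10⁻³ s⁻² ≈ 2.50 × 10⁻³ s⁻².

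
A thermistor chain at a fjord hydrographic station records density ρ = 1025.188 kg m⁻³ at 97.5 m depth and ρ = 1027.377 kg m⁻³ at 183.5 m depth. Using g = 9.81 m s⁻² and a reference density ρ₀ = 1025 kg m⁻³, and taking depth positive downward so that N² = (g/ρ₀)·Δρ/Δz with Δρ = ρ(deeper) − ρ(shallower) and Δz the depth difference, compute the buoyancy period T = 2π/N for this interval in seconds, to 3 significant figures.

Δρ = 1027.377 − 1025.188 = 2.189 kg m⁻³ over Δz = 183.5 − 97.5 = 86 m.
N² = (9.81/1025) × (2.189/86) = 2.4361 × 10⁻⁴ s⁻².
N = √(2.4361 × 10⁻⁴) = 0.015608 rad s⁻¹, so T = 2π/N = 402.56 s ≈ 403 s.

403 s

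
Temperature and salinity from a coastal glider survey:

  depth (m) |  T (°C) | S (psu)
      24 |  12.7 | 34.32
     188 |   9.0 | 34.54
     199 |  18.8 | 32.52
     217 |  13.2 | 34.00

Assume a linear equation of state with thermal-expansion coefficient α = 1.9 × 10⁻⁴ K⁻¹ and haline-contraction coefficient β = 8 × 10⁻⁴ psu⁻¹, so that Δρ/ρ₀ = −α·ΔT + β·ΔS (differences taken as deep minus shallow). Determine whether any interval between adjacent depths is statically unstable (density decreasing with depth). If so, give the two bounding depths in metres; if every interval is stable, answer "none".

188–199 m

Evaluate Δρ/ρ₀ = −αΔT + βΔS across each adjacent pair:
  24–188 m: −αΔT+βΔS = −(1.9 × 10⁻⁴)(-3.7)+(8 × 10⁻⁴)(+0.22) = 8.8 × 10⁻⁴ → stable
  188–199 m: −αΔT+βΔS = −(1.9 × 10⁻⁴)(+9.8)+(8 × 10⁻⁴)(-2.02) = -3.5 × 10⁻³ → UNSTABLE
  199–217 m: −αΔT+βΔS = −(1.9 × 10⁻⁴)(-5.6)+(8 × 10⁻⁴)(+1.48) = 2.2 × 10⁻³ → stable
The 188–199 m interval has Δρ < 0: lighter water underlies denser water.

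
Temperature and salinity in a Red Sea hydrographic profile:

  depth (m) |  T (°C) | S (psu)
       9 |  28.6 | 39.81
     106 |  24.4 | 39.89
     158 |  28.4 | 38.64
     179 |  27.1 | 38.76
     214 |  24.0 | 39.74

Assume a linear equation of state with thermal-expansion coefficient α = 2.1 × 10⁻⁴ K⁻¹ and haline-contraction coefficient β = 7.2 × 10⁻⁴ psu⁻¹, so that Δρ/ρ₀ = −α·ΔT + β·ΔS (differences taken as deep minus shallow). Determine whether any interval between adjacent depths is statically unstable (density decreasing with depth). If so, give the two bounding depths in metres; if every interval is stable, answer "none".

Evaluate Δρ/ρ₀ = −αΔT + βΔS across each adjacent pair:
  9–106 m: −αΔT+βΔS = −(2.1 × 10⁻⁴)(-4.2)+(7.2 × 10⁻⁴)(+0.08) = 9.4 × 10⁻⁴ → stable
  106–158 m: −αΔT+βΔS = −(2.1 × 10⁻⁴)(+4.0)+(7.2 × 10⁻⁴)(-1.25) = -1.7 × 10⁻³ → UNSTABLE
  158–179 m: −αΔT+βΔS = −(2.1 × 10⁻⁴)(-1.3)+(7.2 × 10⁻⁴)(+0.12) = 3.6 × 10⁻⁴ → stable
  179–214 m: −αΔT+βΔS = −(2.1 × 10⁻⁴)(-3.1)+(7.2 × 10⁻⁴)(+0.98) = 1.4 × 10⁻³ → stable
The 106–158 m interval has Δρ < 0: lighter water underlies denser water.

106–158 m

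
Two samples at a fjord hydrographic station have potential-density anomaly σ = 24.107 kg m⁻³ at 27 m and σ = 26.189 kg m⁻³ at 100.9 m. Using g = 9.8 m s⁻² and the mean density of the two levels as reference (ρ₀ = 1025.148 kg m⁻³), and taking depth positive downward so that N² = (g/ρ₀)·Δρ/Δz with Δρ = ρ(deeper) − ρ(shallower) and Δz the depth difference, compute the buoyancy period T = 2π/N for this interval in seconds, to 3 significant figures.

Δρ = 1026.189 − 1024.107 = 2.082 kg m⁻³ over Δz = 100.9 − 27 = 73.9 m.
N² = (9.8/1025.148) × (2.082/73.9) = 2.6932 × 10⁻⁴ s⁻².
N = √(2.6932 × 10⁻⁴) = 0.016411 rad s⁻¹, so T = 2π/N = 382.86 s ≈ 383 s.
N² > 0, so the interval is statically stable.

383 s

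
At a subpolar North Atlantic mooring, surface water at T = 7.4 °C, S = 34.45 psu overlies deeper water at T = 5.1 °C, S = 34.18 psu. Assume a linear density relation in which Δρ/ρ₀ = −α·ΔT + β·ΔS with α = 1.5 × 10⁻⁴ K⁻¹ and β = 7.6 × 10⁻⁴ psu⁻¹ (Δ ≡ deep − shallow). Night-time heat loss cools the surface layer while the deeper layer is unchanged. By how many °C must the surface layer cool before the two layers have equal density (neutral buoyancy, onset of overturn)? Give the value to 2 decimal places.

Neutral buoyancy requires Δρ = 0, i.e. −α(T_deep − T_surf′) + β(S_deep − S_surf) = 0.
T_surf′ = T_deep − (β/α)·ΔS = 5.1 − (7.6 × 10⁻⁴/1.5 × 10⁻⁴)·(-0.27) = 6.4680 °C.
Cooling required: 7.4 − (6.4680) = 0.9320 °C.

0.93 °C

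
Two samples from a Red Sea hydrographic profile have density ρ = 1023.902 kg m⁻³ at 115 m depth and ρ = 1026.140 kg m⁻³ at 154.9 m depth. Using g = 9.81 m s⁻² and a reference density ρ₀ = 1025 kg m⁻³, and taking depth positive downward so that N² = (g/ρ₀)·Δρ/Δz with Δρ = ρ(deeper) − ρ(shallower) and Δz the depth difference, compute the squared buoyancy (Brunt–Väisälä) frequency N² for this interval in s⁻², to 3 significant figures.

5.37 × 10⁻⁴ s⁻²

Δρ = 1026.140 − 1023.902 = 2.238 kg m⁻³ over Δz = 154.9 − 115 = 39.9 m.
N² = (9.81/1025) × (2.238/39.9) = 5.3682 × 10⁻⁴ s⁻² ≈ 5.37 × 10⁻⁴ s⁻².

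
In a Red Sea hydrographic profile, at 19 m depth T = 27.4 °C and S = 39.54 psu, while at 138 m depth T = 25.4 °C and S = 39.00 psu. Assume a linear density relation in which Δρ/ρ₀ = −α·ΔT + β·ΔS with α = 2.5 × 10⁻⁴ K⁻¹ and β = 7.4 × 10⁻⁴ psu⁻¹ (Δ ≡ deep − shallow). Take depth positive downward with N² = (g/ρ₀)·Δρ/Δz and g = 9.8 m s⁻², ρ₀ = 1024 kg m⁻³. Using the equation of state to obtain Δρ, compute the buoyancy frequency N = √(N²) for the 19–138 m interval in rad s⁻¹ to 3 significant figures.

ΔT = -2.0 K, ΔS = -0.54 psu (deep − shallow).
Δρ/ρ₀ = −αΔT + βΔS = 5.00 × 10⁻⁴ − 3.996 × 10⁻⁴ = 1.004 × 10⁻⁴, so Δρ ≈ 0.1028 kg m⁻³.
N² = (g/ρ₀)·Δρ/Δz = g·(Δρ/ρ₀)/Δz = 9.8 × 1.004 × 10⁻⁴ / 119 = 8.2682 × 10⁻⁶ s⁻².
N = √(8.2682 × 10⁻⁶) = 2.8754 × 10⁻³ rad s⁻¹ ≈ 2.88 × 10⁻³ rad s⁻¹.

2.88 × 10⁻³ rad s⁻¹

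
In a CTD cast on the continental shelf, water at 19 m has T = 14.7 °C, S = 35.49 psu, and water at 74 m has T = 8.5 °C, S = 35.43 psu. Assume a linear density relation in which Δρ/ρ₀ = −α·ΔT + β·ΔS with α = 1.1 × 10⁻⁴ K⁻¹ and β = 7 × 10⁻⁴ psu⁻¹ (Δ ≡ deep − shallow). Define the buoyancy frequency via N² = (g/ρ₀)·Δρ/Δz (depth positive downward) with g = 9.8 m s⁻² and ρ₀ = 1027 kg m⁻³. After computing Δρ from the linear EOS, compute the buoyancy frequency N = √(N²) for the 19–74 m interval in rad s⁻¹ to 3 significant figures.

ΔT = -6.2 K, ΔS = -0.06 psu (deep − shallow).
Δρ/ρ₀ = −αΔT + βΔS = 6.82 × 10⁻⁴ − 4.20 × 10⁻⁵ = 6.40 × 10⁻⁴, so Δρ ≈ 0.6573 kg m⁻³.
N² = (g/ρ₀)·Δρ/Δz = g·(Δρ/ρ₀)/Δz = 9.8 × 6.40 × 10⁻⁴ / 55 = 1.1404 × 10⁻⁴ s⁻².
N = √(1.1404 × 10⁻⁴) = 0.010679 rad s⁻¹ ≈ 0.0107 rad s⁻¹.

0.0107 rad s⁻¹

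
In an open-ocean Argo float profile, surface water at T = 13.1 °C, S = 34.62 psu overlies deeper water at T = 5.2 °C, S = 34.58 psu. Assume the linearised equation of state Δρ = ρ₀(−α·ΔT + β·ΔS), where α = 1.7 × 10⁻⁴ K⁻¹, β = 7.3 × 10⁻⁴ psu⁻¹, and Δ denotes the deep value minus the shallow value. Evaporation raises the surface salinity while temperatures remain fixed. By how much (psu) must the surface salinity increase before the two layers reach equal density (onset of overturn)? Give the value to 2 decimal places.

1.80 psu

Neutral buoyancy requires −α(T_deep − T_surf) + β(S_deep − S_surf′) = 0.
S_surf′ = S_deep − (α/β)·ΔT = 34.58 − (1.7 × 10⁻⁴/7.3 × 10⁻⁴)·(-7.9) = 36.4197 psu.
Increase required: 36.4197 − 34.62 = 1.7997 psu.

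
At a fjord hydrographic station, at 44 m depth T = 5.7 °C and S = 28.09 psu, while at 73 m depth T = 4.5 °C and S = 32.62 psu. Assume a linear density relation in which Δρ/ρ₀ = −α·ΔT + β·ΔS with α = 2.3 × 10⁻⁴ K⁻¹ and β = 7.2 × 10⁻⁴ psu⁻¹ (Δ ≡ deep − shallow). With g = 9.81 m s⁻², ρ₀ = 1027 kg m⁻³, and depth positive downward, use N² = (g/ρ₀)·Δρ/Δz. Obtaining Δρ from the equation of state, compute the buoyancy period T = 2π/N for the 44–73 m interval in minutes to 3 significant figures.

ΔT = -1.2 K, ΔS = +4.53 psu (deep − shallow).
Δρ/ρ₀ = −αΔT + βΔS = 2.76 × 10⁻⁴ + 3.2616 × 10⁻³ = 3.5376 × 10⁻³, so Δρ ≈ 3.633 kg m⁻³.
N² = (g/ρ₀)·Δρ/Δz = g·(Δρ/ρ₀)/Δz = 9.81 × 3.5376 × 10⁻³ / 29 = 1.1967 × 10⁻³ s⁻².
N = √(1.1967 × 10⁻³) = 0.034593 rad s⁻¹ → T = 2π/N = 181.63 s = 3.0272 min ≈ 3.03 min.

3.03 min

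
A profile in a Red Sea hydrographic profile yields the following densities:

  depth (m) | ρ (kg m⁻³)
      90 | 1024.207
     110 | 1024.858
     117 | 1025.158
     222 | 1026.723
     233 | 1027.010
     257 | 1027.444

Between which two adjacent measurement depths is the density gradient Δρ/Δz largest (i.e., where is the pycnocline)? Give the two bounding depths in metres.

Compute the density gradient over each adjacent pair:
  90–110 m: Δρ/Δz = 0.651/20 = 0.033 kg m⁻⁴
  110–117 m: Δρ/Δz = 0.300/7 = 0.043 kg m⁻⁴
  117–222 m: Δρ/Δz = 1.565/105 = 0.015 kg m⁻⁴
  222–233 m: Δρ/Δz = 0.287/11 = 0.026 kg m⁻⁴
  233–257 m: Δρ/Δz = 0.434/24 = 0.018 kg m⁻⁴
The largest gradient is in the 110–117 m interval — the pycnocline.

110–117 m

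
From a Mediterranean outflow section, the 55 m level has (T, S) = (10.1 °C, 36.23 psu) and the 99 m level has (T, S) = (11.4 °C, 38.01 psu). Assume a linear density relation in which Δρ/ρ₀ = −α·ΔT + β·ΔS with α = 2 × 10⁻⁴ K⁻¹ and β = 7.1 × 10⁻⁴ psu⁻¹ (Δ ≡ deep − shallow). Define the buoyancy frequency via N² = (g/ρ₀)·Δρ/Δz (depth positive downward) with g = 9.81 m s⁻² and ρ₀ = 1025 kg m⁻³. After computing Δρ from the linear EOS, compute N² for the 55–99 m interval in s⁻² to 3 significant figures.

2.24 × 10⁻⁴ s⁻²

ΔT = +1.3 K, ΔS = +1.78 psu (deep − shallow).
Δρ/ρ₀ = −αΔT + βΔS = -2.60 × 10⁻⁴ + 1.2638 × 10⁻³ = 1.0038 × 10⁻³, so Δρ ≈ 1.029 kg m⁻³.
N² = (g/ρ₀)·Δρ/Δz = g·(Δρ/ρ₀)/Δz = 9.81 × 1.0038 × 10⁻³ / 44 = 2.2380 × 10⁻⁴ s⁻² ≈ 2.24 × 10⁻⁴ s⁻².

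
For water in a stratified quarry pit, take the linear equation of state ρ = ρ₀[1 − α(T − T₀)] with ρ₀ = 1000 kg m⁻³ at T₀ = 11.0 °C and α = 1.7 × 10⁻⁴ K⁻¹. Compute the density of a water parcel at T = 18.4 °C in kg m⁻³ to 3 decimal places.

998.742 kg m⁻³

T − T₀ = +7.4 K.
Bracket = 1 − α·(+7.4) = 1 + (-1.258 × 10⁻³) = 0.9987420.
ρ = 1000 × 0.9987420 = 998.742 kg m⁻³.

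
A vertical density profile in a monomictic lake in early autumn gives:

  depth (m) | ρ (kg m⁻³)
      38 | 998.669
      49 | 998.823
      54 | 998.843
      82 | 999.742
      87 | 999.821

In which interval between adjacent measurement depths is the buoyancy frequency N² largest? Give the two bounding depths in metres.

Compute the density gradient over each adjacent pair:
  38–49 m: Δρ/Δz = 0.154/11 = 0.014 kg m⁻⁴
  49–54 m: Δρ/Δz = 0.020/5 = 4.0 × 10⁻³ kg m⁻⁴
  54–82 m: Δρ/Δz = 0.899/28 = 0.032 kg m⁻⁴
  82–87 m: Δρ/Δz = 0.079/5 = 0.016 kg m⁻⁴
The largest gradient is in the 54–82 m interval — the pycnocline.

54–82 m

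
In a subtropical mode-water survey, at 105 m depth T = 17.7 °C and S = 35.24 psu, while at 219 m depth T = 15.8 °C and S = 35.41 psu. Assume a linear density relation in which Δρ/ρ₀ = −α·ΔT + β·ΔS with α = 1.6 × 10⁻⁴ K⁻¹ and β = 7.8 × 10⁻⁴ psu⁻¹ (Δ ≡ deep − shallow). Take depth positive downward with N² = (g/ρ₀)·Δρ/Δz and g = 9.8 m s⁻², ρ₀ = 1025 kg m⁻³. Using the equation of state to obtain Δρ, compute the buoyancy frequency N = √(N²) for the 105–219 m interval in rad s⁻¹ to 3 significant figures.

6.13 × 10⁻³ rad s⁻¹

ΔT = -1.9 K, ΔS = +0.17 psu (deep − shallow).
Δρ/ρ₀ = −αΔT + βΔS = 3.04 × 10⁻⁴ + 1.326 × 10⁻⁴ = 4.366 × 10⁻⁴, so Δρ ≈ 0.4475 kg m⁻³.
N² = (g/ρ₀)·Δρ/Δz = g·(Δρ/ρ₀)/Δz = 9.8 × 4.366 × 10⁻⁴ / 114 = 3.7532 × 10⁻⁵ s⁻².
N = √(3.7532 × 10⁻⁵) = 6.1263 × 10⁻³ rad s⁻¹ ≈ 6.13 × 10⁻³ rad s⁻¹.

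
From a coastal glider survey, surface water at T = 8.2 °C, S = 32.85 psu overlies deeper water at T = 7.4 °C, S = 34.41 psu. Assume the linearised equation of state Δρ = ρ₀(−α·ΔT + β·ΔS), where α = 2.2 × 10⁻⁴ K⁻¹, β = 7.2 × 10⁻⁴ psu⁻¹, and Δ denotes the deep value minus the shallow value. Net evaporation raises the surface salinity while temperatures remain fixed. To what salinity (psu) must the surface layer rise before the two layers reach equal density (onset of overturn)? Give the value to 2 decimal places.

34.65 psu

Neutral buoyancy requires −α(T_deep − T_surf) + β(S_deep − S_surf′) = 0.
S_surf′ = S_deep − (α/β)·ΔT = 34.41 − (2.2 × 10⁻⁴/7.2 × 10⁻⁴)·(-0.8) = 34.6544 psu.
Increase required: 34.6544 − 32.85 = 1.8044 psu.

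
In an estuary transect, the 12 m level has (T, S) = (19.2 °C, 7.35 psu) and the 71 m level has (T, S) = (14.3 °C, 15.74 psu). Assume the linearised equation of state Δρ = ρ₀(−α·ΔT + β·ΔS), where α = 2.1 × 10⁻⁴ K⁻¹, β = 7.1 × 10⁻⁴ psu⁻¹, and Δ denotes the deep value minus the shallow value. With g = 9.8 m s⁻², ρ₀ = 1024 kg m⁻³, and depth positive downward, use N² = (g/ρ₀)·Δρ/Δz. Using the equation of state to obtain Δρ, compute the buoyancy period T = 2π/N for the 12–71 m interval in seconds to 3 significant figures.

ΔT = -4.9 K, ΔS = +8.39 psu (deep − shallow).
Δρ/ρ₀ = −αΔT + βΔS = 1.029 × 10⁻³ + 5.9569 × 10⁻³ = 6.9859 × 10⁻³, so Δρ ≈ 7.154 kg m⁻³.
N² = (g/ρ₀)·Δρ/Δz = g·(Δρ/ρ₀)/Δz = 9.8 × 6.9859 × 10⁻³ / 59 = 1.1604 × 10⁻³ s⁻².
N = √(1.1604 × 10⁻³) = 0.034065 rad s⁻¹ → T = 2π/N = 184.45 s ≈ 184 s.

184 s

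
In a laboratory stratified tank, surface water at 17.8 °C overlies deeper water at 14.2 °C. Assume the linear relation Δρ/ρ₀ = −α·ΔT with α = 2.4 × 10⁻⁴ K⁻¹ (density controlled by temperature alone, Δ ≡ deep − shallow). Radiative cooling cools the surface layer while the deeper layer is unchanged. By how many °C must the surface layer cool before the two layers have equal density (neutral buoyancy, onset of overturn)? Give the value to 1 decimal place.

3.6 °C

With temperature the only control, equal density requires T_surf′ = T_deep.
T_surf′ = 14.2 °C.
Cooling required: 17.8 − 14.2 = 3.6 °C.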